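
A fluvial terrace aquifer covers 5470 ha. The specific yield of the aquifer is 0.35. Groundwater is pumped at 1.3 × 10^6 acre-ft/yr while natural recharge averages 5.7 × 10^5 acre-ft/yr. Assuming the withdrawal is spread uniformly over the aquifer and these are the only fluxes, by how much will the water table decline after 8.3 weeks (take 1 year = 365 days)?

Δh ≈ 7.49 m

A = 5470 ha = 5.47 × 10^7 m²
Net abstraction = 1.3 × 10^6 − 5.7 × 10^5 = 7.3 × 10^5 acre-ft/yr
Q_net = 7.3 × 10^5 acre-ft/yr = 2.467 × 10^6 m³/d
t = 8.3 weeks = 58.1 d
ΔV = Q × t = 2.467 × 10^6 m³/d × 58.1 d = 1.433 × 10^8 m³
Δh = ΔV / (Sy × A) = 1.433 × 10^8 / (0.35 × 5.47 × 10^7) = 7.487 m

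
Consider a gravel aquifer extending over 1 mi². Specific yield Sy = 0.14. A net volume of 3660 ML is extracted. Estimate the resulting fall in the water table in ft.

Δh ≈ 33.1 ft

A = 1 mi² = 2.59 × 10^6 m²
ΔV = 3660 ML = 3.66 × 10^6 m³
Δh = ΔV / (Sy × A) = 3.66 × 10^6 m³ / (0.14 × 2.59 × 10^6 m²) = 10.09 m
Δh = 10.09 m = 33.12 ft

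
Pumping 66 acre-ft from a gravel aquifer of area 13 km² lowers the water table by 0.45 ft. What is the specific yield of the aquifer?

Sy ≈ 0.046

A = 13 km² = 1.3 × 10^7 m²
Δh = 0.45 ft = 0.1372 m
ΔV = 66 acre-ft = 81410 m³
Sy = ΔV / (A × Δh) = 81410 m³ / (1.3 × 10^7 m² × 0.1372 m) = 0.04566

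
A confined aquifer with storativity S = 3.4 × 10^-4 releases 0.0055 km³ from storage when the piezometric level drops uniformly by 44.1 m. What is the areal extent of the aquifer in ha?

A ≈ 36700 ha

ΔV = 0.0055 km³ = 5.5 × 10^6 m³
A = ΔV / (S × Δh) = 5.5 × 10^6 / (3.4 × 10^-4 × 44.1) = 3.668 × 10^8 m²
A = 3.668 × 10^8 m² = 36680 ha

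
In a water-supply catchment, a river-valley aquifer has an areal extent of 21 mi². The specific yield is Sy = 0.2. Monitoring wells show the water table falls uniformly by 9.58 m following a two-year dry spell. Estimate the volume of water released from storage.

A = 21 mi² = 5.439 × 10^7 m²
ΔV = Sy × A × Δh = 0.2 × 5.439 × 10^7 m² × 9.58 m = 1.042 × 10^8 m³

ΔV ≈ 1.04 × 10^8 m³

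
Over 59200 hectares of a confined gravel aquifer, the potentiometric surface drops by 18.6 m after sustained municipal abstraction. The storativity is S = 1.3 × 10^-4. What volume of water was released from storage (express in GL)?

ΔV ≈ 1.43 GL

A = 59200 hectares = 5.92 × 10^8 m²
ΔV = S × A × Δh = 1.3 × 10^-4 × 5.92 × 10^8 m² × 18.6 m = 1.431 × 10^6 m³
ΔV = 1.431 × 10^6 m³ = 1.431 GL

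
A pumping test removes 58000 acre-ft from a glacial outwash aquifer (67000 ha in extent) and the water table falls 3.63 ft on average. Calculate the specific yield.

Sy ≈ 0.097

A = 67000 ha = 6.7 × 10^8 m²
Δh = 3.63 ft = 1.106 m
ΔV = 58000 acre-ft = 7.154 × 10^7 m³
Sy = ΔV / (A × Δh) = 7.154 × 10^7 m³ / (6.7 × 10^8 m² × 1.106 m) = 0.09651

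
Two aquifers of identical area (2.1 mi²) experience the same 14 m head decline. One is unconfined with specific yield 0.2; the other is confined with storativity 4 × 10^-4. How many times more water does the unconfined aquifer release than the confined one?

A = 2.1 mi² = 5.439 × 10^6 m²
Unconfined: ΔV_u = Sy × A × Δh = 0.2 × 5.439 × 10^6 × 14 = 1.523 × 10^7 m³
Confined: ΔV_c = S × A × Δh = 4 × 10^-4 × 5.439 × 10^6 × 14 = 30460 m³
Ratio = ΔV_u / ΔV_c = Sy / S = 0.2 / 4 × 10^-4 = 500

ΔV_u / ΔV_c ≈ 500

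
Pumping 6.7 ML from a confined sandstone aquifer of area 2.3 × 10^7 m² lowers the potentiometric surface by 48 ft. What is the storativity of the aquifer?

Δh = 48 ft = 14.63 m
ΔV = 6.7 ML = 6700 m³
S = ΔV / (A × Δh) = 6700 m³ / (2.3 × 10^7 m² × 14.63 m) = 1.991 × 10^-5

S ≈ 2 × 10^-5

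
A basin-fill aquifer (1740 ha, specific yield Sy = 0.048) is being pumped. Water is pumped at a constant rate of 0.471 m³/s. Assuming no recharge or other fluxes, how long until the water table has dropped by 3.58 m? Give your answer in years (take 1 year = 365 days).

t ≈ 0.201 years

A = 1740 ha = 1.74 × 10^7 m²
ΔV = Sy × A × Δh = 0.048 × 1.74 × 10^7 × 3.58 = 2.99 × 10^6 m³
Q = 0.471 m³/s = 40690 m³/d
t = ΔV / Q = 2.99 × 10^6 m³ / 40690 m³/d = 73.47 d
t = 73.47 d ≈ 0.2013 years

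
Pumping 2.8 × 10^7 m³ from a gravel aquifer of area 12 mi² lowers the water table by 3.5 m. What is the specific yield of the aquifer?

Sy ≈ 0.26

A = 12 mi² = 3.108 × 10^7 m²
Sy = ΔV / (A × Δh) = 2.8 × 10^7 m³ / (3.108 × 10^7 m² × 3.5 m) = 0.2574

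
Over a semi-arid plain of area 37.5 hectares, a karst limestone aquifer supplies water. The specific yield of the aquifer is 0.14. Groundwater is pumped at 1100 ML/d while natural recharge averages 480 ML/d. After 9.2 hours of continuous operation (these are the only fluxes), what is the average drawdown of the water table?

A = 37.5 hectares = 3.75 × 10^5 m²
Net abstraction = 1100 − 480 = 620 ML/d
Q_net = 620 ML/d = 6.2 × 10^5 m³/d
t = 9.2 hours = 0.3833 d
ΔV = Q × t = 6.2 × 10^5 m³/d × 0.3833 d = 2.377 × 10^5 m³
Δh = ΔV / (Sy × A) = 2.377 × 10^5 / (0.14 × 3.75 × 10^5) = 4.527 m

Δh ≈ 4.53 m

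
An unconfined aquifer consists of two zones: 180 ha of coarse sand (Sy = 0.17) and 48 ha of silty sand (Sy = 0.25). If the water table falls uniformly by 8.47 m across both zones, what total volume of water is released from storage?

A₁ = 180 ha = 1.8 × 10^6 m²; A₂ = 48 ha = 4.8 × 10^5 m²
ΔV₁ = 0.17 × 1.8 × 10^6 × 8.47 = 2.592 × 10^6 m³
ΔV₂ = 0.25 × 4.8 × 10^5 × 8.47 = 1.016 × 10^6 m³
ΔV = ΔV₁ + ΔV₂ = 3.608 × 10^6 m³

ΔV ≈ 3.61 × 10^6 m³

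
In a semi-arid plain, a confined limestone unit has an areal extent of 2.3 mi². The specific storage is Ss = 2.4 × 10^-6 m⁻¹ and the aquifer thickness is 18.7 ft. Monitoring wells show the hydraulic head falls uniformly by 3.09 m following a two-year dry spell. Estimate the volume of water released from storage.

b = 18.7 ft = 5.7 m
S = Ss × b = 2.4 × 10^-6 m⁻¹ × 5.7 m = 1.368 × 10^-5
A = 2.3 mi² = 5.957 × 10^6 m²
ΔV = S × A × Δh = 1.368 × 10^-5 × 5.957 × 10^6 m² × 3.09 m = 251.8 m³

ΔV ≈ 252 m³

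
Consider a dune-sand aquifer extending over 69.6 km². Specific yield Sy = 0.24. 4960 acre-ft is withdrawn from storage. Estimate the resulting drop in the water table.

A = 69.6 km² = 6.96 × 10^7 m²
ΔV = 4960 acre-ft = 6.118 × 10^6 m³
Δh = ΔV / (Sy × A) = 6.118 × 10^6 m³ / (0.24 × 6.96 × 10^7 m²) = 0.3663 m

Δh ≈ 0.366 m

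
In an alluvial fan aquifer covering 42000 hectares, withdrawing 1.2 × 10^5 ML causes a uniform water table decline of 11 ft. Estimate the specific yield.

A = 42000 hectares = 4.2 × 10^8 m²
Δh = 11 ft = 3.353 m
ΔV = 1.2 × 10^5 ML = 1.2 × 10^8 m³
Sy = ΔV / (A × Δh) = 1.2 × 10^8 m³ / (4.2 × 10^8 m² × 3.353 m) = 0.08522

Sy ≈ 0.085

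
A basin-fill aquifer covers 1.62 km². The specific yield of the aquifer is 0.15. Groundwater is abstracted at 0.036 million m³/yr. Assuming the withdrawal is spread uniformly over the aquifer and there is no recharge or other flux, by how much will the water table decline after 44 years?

Δh ≈ 6.52 m

A = 1.62 km² = 1.62 × 10^6 m²
Q = 0.036 million m³/yr = 98.63 m³/d
t = 44 years = 16060 d
ΔV = Q × t = 98.63 m³/d × 16060 d = 1.584 × 10^6 m³
Δh = ΔV / (Sy × A) = 1.584 × 10^6 / (0.15 × 1.62 × 10^6) = 6.519 m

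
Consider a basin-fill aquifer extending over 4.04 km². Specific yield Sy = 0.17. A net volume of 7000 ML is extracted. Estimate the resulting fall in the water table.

A = 4.04 km² = 4.04 × 10^6 m²
ΔV = 7000 ML = 7 × 10^6 m³
Δh = ΔV / (Sy × A) = 7 × 10^6 m³ / (0.17 × 4.04 × 10^6 m²) = 10.19 m

Δh ≈ 10.2 m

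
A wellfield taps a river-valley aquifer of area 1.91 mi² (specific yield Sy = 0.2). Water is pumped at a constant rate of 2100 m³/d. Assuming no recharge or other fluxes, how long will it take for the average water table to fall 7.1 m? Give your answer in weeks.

t ≈ 478 weeks

A = 1.91 mi² = 4.947 × 10^6 m²
ΔV = Sy × A × Δh = 0.2 × 4.947 × 10^6 × 7.1 = 7.025 × 10^6 m³
t = ΔV / Q = 7.025 × 10^6 m³ / 2100 m³/d = 3345 d
t = 3345 d ≈ 477.9 weeks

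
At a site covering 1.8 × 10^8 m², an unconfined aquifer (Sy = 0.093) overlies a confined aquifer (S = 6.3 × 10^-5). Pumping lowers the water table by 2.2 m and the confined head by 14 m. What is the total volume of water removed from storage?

ΔV ≈ 3.7 × 10^7 m³

Unconfined: ΔV_u = Sy × A × Δh_u = 0.093 × 1.8 × 10^8 × 2.2 = 3.683 × 10^7 m³
Confined: ΔV_c = S × A × Δh_c = 6.3 × 10^-5 × 1.8 × 10^8 × 14 = 1.588 × 10^5 m³
Total ΔV = 3.683 × 10^7 + 1.588 × 10^5 = 3.699 × 10^7 m³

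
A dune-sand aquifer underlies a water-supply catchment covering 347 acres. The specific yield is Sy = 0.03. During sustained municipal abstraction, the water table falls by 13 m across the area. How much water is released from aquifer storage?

ΔV ≈ 5.48 × 10^5 m³

A = 347 acres = 1.404 × 10^6 m²
ΔV = Sy × A × Δh = 0.03 × 1.404 × 10^6 m² × 13 m = 5.477 × 10^5 m³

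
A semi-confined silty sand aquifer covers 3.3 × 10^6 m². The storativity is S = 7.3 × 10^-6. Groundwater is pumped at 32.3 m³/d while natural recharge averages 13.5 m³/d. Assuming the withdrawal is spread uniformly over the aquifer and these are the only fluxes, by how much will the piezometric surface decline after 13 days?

Net abstraction = 32.3 − 13.5 = 18.8 m³/d
ΔV = Q × t = 18.8 m³/d × 13 d = 244.4 m³
Δh = ΔV / (S × A) = 244.4 / (7.3 × 10^-6 × 3.3 × 10^6) = 10.15 m

Δh ≈ 10.1 m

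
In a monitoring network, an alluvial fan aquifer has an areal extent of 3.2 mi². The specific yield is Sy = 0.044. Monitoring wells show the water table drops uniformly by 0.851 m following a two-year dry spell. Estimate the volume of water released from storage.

A = 3.2 mi² = 8.288 × 10^6 m²
ΔV = Sy × A × Δh = 0.044 × 8.288 × 10^6 m² × 0.851 m = 3.103 × 10^5 m³

ΔV ≈ 3.1 × 10^5 m³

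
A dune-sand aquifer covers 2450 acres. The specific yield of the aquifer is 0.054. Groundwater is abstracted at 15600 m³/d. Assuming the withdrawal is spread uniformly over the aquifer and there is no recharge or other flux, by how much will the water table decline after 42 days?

A = 2450 acres = 9.915 × 10^6 m²
ΔV = Q × t = 15600 m³/d × 42 d = 6.552 × 10^5 m³
Δh = ΔV / (Sy × A) = 6.552 × 10^5 / (0.054 × 9.915 × 10^6) = 1.224 m

Δh ≈ 1.22 m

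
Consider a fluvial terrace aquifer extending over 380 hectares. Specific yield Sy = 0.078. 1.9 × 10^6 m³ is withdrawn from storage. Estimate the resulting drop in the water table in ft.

A = 380 hectares = 3.8 × 10^6 m²
Δh = ΔV / (Sy × A) = 1.9 × 10^6 m³ / (0.078 × 3.8 × 10^6 m²) = 6.41 m
Δh = 6.41 m = 21.03 ft

Δh ≈ 21 ft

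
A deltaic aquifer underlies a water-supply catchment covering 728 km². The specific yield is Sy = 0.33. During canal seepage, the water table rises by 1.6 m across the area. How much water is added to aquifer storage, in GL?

A = 728 km² = 7.28 × 10^8 m²
ΔV = Sy × A × Δh = 0.33 × 7.28 × 10^8 m² × 1.6 m = 3.844 × 10^8 m³
ΔV = 3.844 × 10^8 m³ = 384.4 GL

ΔV ≈ 384 GL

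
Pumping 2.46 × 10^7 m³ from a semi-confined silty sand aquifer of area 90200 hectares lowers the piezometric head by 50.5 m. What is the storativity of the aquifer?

S ≈ 5.4 × 10^-4

A = 90200 hectares = 9.02 × 10^8 m²
S = ΔV / (A × Δh) = 2.46 × 10^7 m³ / (9.02 × 10^8 m² × 50.5 m) = 5.401 × 10^-4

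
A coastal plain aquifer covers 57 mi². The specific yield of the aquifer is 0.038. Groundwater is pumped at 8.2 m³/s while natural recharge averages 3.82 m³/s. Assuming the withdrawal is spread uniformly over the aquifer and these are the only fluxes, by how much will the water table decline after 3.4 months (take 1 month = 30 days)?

A = 57 mi² = 1.476 × 10^8 m²
Net abstraction = 8.2 − 3.82 = 4.38 m³/s
Q_net = 4.38 m³/s = 3.784 × 10^5 m³/d
t = 3.4 months = 102 d
ΔV = Q × t = 3.784 × 10^5 m³/d × 102 d = 3.86 × 10^7 m³
Δh = ΔV / (Sy × A) = 3.86 × 10^7 / (0.038 × 1.476 × 10^8) = 6.881 m

Δh ≈ 6.88 m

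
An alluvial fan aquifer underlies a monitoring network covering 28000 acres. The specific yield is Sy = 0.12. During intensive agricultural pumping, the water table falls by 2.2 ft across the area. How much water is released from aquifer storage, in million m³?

A = 28000 acres = 1.133 × 10^8 m²
Δh = 2.2 ft = 0.6706 m
ΔV = Sy × A × Δh = 0.12 × 1.133 × 10^8 m² × 0.6706 m = 9.118 × 10^6 m³
ΔV = 9.118 × 10^6 m³ = 9.118 million m³

ΔV ≈ 9.12 million m³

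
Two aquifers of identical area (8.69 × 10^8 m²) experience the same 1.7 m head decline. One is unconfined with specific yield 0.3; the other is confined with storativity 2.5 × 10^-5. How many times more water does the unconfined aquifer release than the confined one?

Unconfined: ΔV_u = Sy × A × Δh = 0.3 × 8.69 × 10^8 × 1.7 = 4.432 × 10^8 m³
Confined: ΔV_c = S × A × Δh = 2.5 × 10^-5 × 8.69 × 10^8 × 1.7 = 36930 m³
Ratio = ΔV_u / ΔV_c = Sy / S = 0.3 / 2.5 × 10^-5 = 12000

ΔV_u / ΔV_c ≈ 12000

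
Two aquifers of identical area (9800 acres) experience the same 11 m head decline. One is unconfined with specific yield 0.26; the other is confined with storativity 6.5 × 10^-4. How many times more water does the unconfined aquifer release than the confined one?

A = 9800 acres = 3.966 × 10^7 m²
Unconfined: ΔV_u = Sy × A × Δh = 0.26 × 3.966 × 10^7 × 11 = 1.134 × 10^8 m³
Confined: ΔV_c = S × A × Δh = 6.5 × 10^-4 × 3.966 × 10^7 × 11 = 2.836 × 10^5 m³
Ratio = ΔV_u / ΔV_c = Sy / S = 0.26 / 6.5 × 10^-4 = 400

ΔV_u / ΔV_c ≈ 400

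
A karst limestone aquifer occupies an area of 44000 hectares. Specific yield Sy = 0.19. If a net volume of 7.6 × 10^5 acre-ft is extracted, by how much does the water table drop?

Δh ≈ 11.2 m

A = 44000 hectares = 4.4 × 10^8 m²
ΔV = 7.6 × 10^5 acre-ft = 9.374 × 10^8 m³
Δh = ΔV / (Sy × A) = 9.374 × 10^8 m³ / (0.19 × 4.4 × 10^8 m²) = 11.21 m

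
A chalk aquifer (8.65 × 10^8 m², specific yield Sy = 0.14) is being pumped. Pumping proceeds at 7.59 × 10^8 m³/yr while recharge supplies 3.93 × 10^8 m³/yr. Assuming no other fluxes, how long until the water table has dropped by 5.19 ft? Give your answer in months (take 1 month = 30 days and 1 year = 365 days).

t ≈ 6.37 months

Δh = 5.19 ft = 1.582 m
ΔV = Sy × A × Δh = 0.14 × 8.65 × 10^8 × 1.582 = 1.916 × 10^8 m³
Net withdrawal = 7.59 × 10^8 − 3.93 × 10^8 = 3.66 × 10^8 m³/yr = 1.003 × 10^6 m³/d
t = ΔV / Q = 1.916 × 10^8 m³ / 1.003 × 10^6 m³/d = 191 d
t = 191 d ≈ 6.368 months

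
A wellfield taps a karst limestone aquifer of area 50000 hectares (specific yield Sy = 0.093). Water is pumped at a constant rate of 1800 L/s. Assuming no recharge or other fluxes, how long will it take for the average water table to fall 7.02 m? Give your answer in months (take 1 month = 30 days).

t ≈ 70 months

A = 50000 hectares = 5 × 10^8 m²
ΔV = Sy × A × Δh = 0.093 × 5 × 10^8 × 7.02 = 3.264 × 10^8 m³
Q = 1800 L/s = 1.555 × 10^5 m³/d
t = ΔV / Q = 3.264 × 10^8 m³ / 1.555 × 10^5 m³/d = 2099 d
t = 2099 d ≈ 69.97 months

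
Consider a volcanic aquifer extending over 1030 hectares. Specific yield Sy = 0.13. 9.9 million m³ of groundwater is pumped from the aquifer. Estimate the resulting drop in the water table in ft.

Δh ≈ 24.3 ft

A = 1030 hectares = 1.03 × 10^7 m²
ΔV = 9.9 million m³ = 9.9 × 10^6 m³
Δh = ΔV / (Sy × A) = 9.9 × 10^6 m³ / (0.13 × 1.03 × 10^7 m²) = 7.394 m
Δh = 7.394 m = 24.26 ft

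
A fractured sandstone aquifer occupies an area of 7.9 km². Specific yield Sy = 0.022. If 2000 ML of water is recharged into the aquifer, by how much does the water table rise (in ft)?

A = 7.9 km² = 7.9 × 10^6 m²
ΔV = 2000 ML = 2 × 10^6 m³
Δh = ΔV / (Sy × A) = 2 × 10^6 m³ / (0.022 × 7.9 × 10^6 m²) = 11.51 m
Δh = 11.51 m = 37.75 ft

Δh ≈ 37.8 ft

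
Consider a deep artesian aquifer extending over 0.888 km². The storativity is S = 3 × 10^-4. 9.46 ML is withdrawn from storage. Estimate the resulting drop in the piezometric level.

Δh ≈ 35.5 m

A = 0.888 km² = 8.88 × 10^5 m²
ΔV = 9.46 ML = 9460 m³
Δh = ΔV / (S × A) = 9460 m³ / (3 × 10^-4 × 8.88 × 10^5 m²) = 35.51 m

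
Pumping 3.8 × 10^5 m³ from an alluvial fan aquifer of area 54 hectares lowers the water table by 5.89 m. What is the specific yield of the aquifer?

A = 54 hectares = 5.4 × 10^5 m²
Sy = ΔV / (A × Δh) = 3.8 × 10^5 m³ / (5.4 × 10^5 m² × 5.89 m) = 0.1195

Sy ≈ 0.12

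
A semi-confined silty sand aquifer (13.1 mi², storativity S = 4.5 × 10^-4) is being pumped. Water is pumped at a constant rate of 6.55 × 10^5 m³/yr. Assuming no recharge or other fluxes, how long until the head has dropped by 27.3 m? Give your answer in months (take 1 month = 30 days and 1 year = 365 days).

t ≈ 7.74 months

A = 13.1 mi² = 3.393 × 10^7 m²
ΔV = S × A × Δh = 4.5 × 10^-4 × 3.393 × 10^7 × 27.3 = 4.168 × 10^5 m³
Q = 6.55 × 10^5 m³/yr = 1795 m³/d
t = ΔV / Q = 4.168 × 10^5 m³ / 1795 m³/d = 232.3 d
t = 232.3 d ≈ 7.742 months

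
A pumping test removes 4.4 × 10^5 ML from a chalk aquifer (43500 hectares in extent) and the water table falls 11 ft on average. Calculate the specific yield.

Sy ≈ 0.3

A = 43500 hectares = 4.35 × 10^8 m²
Δh = 11 ft = 3.353 m
ΔV = 4.4 × 10^5 ML = 4.4 × 10^8 m³
Sy = ΔV / (A × Δh) = 4.4 × 10^8 m³ / (4.35 × 10^8 m² × 3.353 m) = 0.3017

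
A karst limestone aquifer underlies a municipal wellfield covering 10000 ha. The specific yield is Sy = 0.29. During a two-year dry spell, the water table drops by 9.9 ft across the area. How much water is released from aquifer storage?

A = 10000 ha = 1 × 10^8 m²
Δh = 9.9 ft = 3.018 m
ΔV = Sy × A × Δh = 0.29 × 1 × 10^8 m² × 3.018 m = 8.751 × 10^7 m³

ΔV ≈ 8.75 × 10^7 m³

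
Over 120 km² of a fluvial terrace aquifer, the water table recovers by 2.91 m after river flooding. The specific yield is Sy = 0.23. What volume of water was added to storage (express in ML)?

ΔV ≈ 80300 ML

A = 120 km² = 1.2 × 10^8 m²
ΔV = Sy × A × Δh = 0.23 × 1.2 × 10^8 m² × 2.91 m = 8.032 × 10^7 m³
ΔV = 8.032 × 10^7 m³ = 80320 ML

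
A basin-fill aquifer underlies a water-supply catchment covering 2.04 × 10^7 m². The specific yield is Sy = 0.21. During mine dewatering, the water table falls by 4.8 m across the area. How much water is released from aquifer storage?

ΔV = Sy × A × Δh = 0.21 × 2.04 × 10^7 m² × 4.8 m = 2.056 × 10^7 m³

ΔV ≈ 2.06 × 10^7 m³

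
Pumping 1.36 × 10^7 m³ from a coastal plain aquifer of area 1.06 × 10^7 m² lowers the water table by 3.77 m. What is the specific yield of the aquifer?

Sy = ΔV / (A × Δh) = 1.36 × 10^7 m³ / (1.06 × 10^7 m² × 3.77 m) = 0.3403

Sy ≈ 0.34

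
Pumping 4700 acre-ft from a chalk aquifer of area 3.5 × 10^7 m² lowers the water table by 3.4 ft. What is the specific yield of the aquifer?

Δh = 3.4 ft = 1.036 m
ΔV = 4700 acre-ft = 5.797 × 10^6 m³
Sy = ΔV / (A × Δh) = 5.797 × 10^6 m³ / (3.5 × 10^7 m² × 1.036 m) = 0.1598

Sy ≈ 0.16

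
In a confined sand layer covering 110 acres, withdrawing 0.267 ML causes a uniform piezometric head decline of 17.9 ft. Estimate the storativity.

S ≈ 1.1 × 10^-4

A = 110 acres = 4.452 × 10^5 m²
Δh = 17.9 ft = 5.456 m
ΔV = 0.267 ML = 267 m³
S = ΔV / (A × Δh) = 267 m³ / (4.452 × 10^5 m² × 5.456 m) = 1.099 × 10^-4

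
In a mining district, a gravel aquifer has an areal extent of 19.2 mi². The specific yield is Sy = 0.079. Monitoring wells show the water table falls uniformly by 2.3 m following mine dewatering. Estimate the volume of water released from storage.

ΔV ≈ 9.04 × 10^6 m³

A = 19.2 mi² = 4.973 × 10^7 m²
ΔV = Sy × A × Δh = 0.079 × 4.973 × 10^7 m² × 2.3 m = 9.036 × 10^6 m³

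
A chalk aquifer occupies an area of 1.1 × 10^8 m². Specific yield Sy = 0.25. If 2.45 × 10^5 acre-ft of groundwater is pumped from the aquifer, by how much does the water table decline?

ΔV = 2.45 × 10^5 acre-ft = 3.022 × 10^8 m³
Δh = ΔV / (Sy × A) = 3.022 × 10^8 m³ / (0.25 × 1.1 × 10^8 m²) = 10.99 m

Δh ≈ 11 m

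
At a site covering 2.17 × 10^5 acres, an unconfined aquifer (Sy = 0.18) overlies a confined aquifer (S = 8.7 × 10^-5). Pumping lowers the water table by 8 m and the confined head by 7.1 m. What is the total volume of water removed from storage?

A = 2.17 × 10^5 acres = 8.782 × 10^8 m²
Unconfined: ΔV_u = Sy × A × Δh_u = 0.18 × 8.782 × 10^8 × 8 = 1.265 × 10^9 m³
Confined: ΔV_c = S × A × Δh_c = 8.7 × 10^-5 × 8.782 × 10^8 × 7.1 = 5.424 × 10^5 m³
Total ΔV = 1.265 × 10^9 + 5.424 × 10^5 = 1.265 × 10^9 m³

ΔV ≈ 1.27 × 10^9 m³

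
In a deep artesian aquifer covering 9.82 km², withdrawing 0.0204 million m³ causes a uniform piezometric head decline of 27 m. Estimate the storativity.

A = 9.82 km² = 9.82 × 10^6 m²
ΔV = 0.0204 million m³ = 20400 m³
S = ΔV / (A × Δh) = 20400 m³ / (9.82 × 10^6 m² × 27 m) = 7.694 × 10^-5

S ≈ 7.7 × 10^-5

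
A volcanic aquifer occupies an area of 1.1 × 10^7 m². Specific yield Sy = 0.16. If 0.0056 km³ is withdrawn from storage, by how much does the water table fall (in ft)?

ΔV = 0.0056 km³ = 5.6 × 10^6 m³
Δh = ΔV / (Sy × A) = 5.6 × 10^6 m³ / (0.16 × 1.1 × 10^7 m²) = 3.182 m
Δh = 3.182 m = 10.44 ft

Δh ≈ 10.4 ft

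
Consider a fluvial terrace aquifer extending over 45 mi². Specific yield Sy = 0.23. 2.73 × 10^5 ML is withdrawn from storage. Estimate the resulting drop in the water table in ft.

Δh ≈ 33.4 ft

A = 45 mi² = 1.165 × 10^8 m²
ΔV = 2.73 × 10^5 ML = 2.73 × 10^8 m³
Δh = ΔV / (Sy × A) = 2.73 × 10^8 m³ / (0.23 × 1.165 × 10^8 m²) = 10.18 m
Δh = 10.18 m = 33.41 ft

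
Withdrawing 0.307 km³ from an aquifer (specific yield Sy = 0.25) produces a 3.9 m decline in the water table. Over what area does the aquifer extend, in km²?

A ≈ 315 km²

ΔV = 0.307 km³ = 3.07 × 10^8 m³
A = ΔV / (Sy × Δh) = 3.07 × 10^8 / (0.25 × 3.9) = 3.149 × 10^8 m²
A = 3.149 × 10^8 m² = 314.9 km²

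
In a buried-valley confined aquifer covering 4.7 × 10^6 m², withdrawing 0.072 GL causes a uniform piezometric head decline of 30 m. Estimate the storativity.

ΔV = 0.072 GL = 72000 m³
S = ΔV / (A × Δh) = 72000 m³ / (4.7 × 10^6 m² × 30 m) = 5.106 × 10^-4

S ≈ 5.1 × 10^-4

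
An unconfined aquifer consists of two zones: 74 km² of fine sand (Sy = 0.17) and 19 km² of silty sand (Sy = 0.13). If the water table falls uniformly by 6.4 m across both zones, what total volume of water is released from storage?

A₁ = 74 km² = 7.4 × 10^7 m²; A₂ = 19 km² = 1.9 × 10^7 m²
ΔV₁ = 0.17 × 7.4 × 10^7 × 6.4 = 8.051 × 10^7 m³
ΔV₂ = 0.13 × 1.9 × 10^7 × 6.4 = 1.581 × 10^7 m³
ΔV = ΔV₁ + ΔV₂ = 9.632 × 10^7 m³

ΔV ≈ 9.63 × 10^7 m³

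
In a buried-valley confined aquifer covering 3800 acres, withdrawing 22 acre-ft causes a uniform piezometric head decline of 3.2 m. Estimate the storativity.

A = 3800 acres = 1.538 × 10^7 m²
ΔV = 22 acre-ft = 27140 m³
S = ΔV / (A × Δh) = 27140 m³ / (1.538 × 10^7 m² × 3.2 m) = 5.514 × 10^-4

S ≈ 5.5 × 10^-4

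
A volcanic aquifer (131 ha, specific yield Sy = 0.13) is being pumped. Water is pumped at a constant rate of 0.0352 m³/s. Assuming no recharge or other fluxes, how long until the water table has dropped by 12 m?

t ≈ 672 days

A = 131 ha = 1.31 × 10^6 m²
ΔV = Sy × A × Δh = 0.13 × 1.31 × 10^6 × 12 = 2.044 × 10^6 m³
Q = 0.0352 m³/s = 3041 m³/d
t = ΔV / Q = 2.044 × 10^6 m³ / 3041 m³/d = 672 d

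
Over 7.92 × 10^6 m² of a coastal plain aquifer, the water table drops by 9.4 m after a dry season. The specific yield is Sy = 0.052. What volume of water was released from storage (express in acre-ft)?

ΔV = Sy × A × Δh = 0.052 × 7.92 × 10^6 m² × 9.4 m = 3.871 × 10^6 m³
ΔV = 3.871 × 10^6 m³ = 3139 acre-ft

ΔV ≈ 3140 acre-ft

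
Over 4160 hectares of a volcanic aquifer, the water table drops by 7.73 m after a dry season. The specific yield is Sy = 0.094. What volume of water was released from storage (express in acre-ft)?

ΔV ≈ 24500 acre-ft

A = 4160 hectares = 4.16 × 10^7 m²
ΔV = Sy × A × Δh = 0.094 × 4.16 × 10^7 m² × 7.73 m = 3.023 × 10^7 m³
ΔV = 3.023 × 10^7 m³ = 24510 acre-ft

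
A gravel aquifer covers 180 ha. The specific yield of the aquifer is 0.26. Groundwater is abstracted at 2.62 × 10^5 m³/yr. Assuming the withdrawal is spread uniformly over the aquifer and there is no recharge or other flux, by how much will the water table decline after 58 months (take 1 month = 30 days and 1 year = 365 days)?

Δh ≈ 2.67 m

A = 180 ha = 1.8 × 10^6 m²
Q = 2.62 × 10^5 m³/yr = 717.8 m³/d
t = 58 months = 1740 d
ΔV = Q × t = 717.8 m³/d × 1740 d = 1.249 × 10^6 m³
Δh = ΔV / (Sy × A) = 1.249 × 10^6 / (0.26 × 1.8 × 10^6) = 2.669 m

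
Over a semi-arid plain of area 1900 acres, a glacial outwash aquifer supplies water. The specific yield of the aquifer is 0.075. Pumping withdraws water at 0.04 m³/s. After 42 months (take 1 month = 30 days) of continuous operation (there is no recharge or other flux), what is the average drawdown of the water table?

A = 1900 acres = 7.689 × 10^6 m²
Q = 0.04 m³/s = 3456 m³/d
t = 42 months = 1260 d
ΔV = Q × t = 3456 m³/d × 1260 d = 4.355 × 10^6 m³
Δh = ΔV / (Sy × A) = 4.355 × 10^6 / (0.075 × 7.689 × 10^6) = 7.551 m

Δh ≈ 7.55 m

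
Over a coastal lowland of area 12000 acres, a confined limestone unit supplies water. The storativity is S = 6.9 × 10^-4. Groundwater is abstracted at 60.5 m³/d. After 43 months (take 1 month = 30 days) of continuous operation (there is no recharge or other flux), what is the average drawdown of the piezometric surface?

A = 12000 acres = 4.856 × 10^7 m²
t = 43 months = 1290 d
ΔV = Q × t = 60.5 m³/d × 1290 d = 78040 m³
Δh = ΔV / (S × A) = 78040 / (6.9 × 10^-4 × 4.856 × 10^7) = 2.329 m

Δh ≈ 2.33 m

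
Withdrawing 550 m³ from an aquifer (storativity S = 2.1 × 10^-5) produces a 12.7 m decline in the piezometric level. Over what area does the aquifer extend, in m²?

A ≈ 2.06 × 10^6 m²

A = ΔV / (S × Δh) = 550 / (2.1 × 10^-5 × 12.7) = 2.062 × 10^6 m²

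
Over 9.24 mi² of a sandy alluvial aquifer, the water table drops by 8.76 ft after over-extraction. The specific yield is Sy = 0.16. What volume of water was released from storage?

A = 9.24 mi² = 2.393 × 10^7 m²
Δh = 8.76 ft = 2.67 m
ΔV = Sy × A × Δh = 0.16 × 2.393 × 10^7 m² × 2.67 m = 1.022 × 10^7 m³

ΔV ≈ 1.02 × 10^7 m³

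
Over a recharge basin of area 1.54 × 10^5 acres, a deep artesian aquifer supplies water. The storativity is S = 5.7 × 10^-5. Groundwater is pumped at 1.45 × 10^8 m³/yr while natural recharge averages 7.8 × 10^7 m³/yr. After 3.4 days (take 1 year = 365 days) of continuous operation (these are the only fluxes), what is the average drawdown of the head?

A = 1.54 × 10^5 acres = 6.232 × 10^8 m²
Net abstraction = 1.45 × 10^8 − 7.8 × 10^7 = 6.7 × 10^7 m³/yr
Q_net = 6.7 × 10^7 m³/yr = 1.836 × 10^5 m³/d
ΔV = Q × t = 1.836 × 10^5 m³/d × 3.4 d = 6.241 × 10^5 m³
Δh = ΔV / (S × A) = 6.241 × 10^5 / (5.7 × 10^-5 × 6.232 × 10^8) = 17.57 m

Δh ≈ 17.6 m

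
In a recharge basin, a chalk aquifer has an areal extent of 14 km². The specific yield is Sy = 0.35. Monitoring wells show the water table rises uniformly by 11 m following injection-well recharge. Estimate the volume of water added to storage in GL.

ΔV ≈ 53.9 GL

A = 14 km² = 1.4 × 10^7 m²
ΔV = Sy × A × Δh = 0.35 × 1.4 × 10^7 m² × 11 m = 5.39 × 10^7 m³
ΔV = 5.39 × 10^7 m³ = 53.9 GL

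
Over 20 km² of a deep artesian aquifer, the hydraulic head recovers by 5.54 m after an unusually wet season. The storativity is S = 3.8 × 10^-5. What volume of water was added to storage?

ΔV ≈ 4210 m³

A = 20 km² = 2 × 10^7 m²
ΔV = S × A × Δh = 3.8 × 10^-5 × 2 × 10^7 m² × 5.54 m = 4210 m³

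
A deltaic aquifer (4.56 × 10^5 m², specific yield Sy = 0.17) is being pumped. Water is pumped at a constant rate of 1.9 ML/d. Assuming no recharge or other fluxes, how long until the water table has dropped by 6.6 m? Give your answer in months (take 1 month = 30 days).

ΔV = Sy × A × Δh = 0.17 × 4.56 × 10^5 × 6.6 = 5.116 × 10^5 m³
Q = 1.9 ML/d = 1900 m³/d
t = ΔV / Q = 5.116 × 10^5 m³ / 1900 m³/d = 269.3 d
t = 269.3 d ≈ 8.976 months

t ≈ 8.98 months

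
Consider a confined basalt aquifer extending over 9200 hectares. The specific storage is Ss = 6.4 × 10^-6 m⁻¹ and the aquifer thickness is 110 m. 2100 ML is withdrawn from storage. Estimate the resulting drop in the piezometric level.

S = Ss × b = 6.4 × 10^-6 m⁻¹ × 110 m = 7.04 × 10^-4
A = 9200 hectares = 9.2 × 10^7 m²
ΔV = 2100 ML = 2.1 × 10^6 m³
Δh = ΔV / (S × A) = 2.1 × 10^6 m³ / (7.04 × 10^-4 × 9.2 × 10^7 m²) = 32.42 m

Δh ≈ 32.4 m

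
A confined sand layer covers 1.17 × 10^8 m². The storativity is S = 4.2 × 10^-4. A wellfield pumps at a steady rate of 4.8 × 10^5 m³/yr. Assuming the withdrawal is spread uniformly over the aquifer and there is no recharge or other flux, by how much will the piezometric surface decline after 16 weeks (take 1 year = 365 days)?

Δh ≈ 3 m

Q = 4.8 × 10^5 m³/yr = 1315 m³/d
t = 16 weeks = 112 d
ΔV = Q × t = 1315 m³/d × 112 d = 1.473 × 10^5 m³
Δh = ΔV / (S × A) = 1.473 × 10^5 / (4.2 × 10^-4 × 1.17 × 10^8) = 2.997 m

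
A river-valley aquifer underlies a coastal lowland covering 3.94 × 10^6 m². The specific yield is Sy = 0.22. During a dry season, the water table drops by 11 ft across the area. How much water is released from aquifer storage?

ΔV ≈ 2.91 × 10^6 m³

Δh = 11 ft = 3.353 m
ΔV = Sy × A × Δh = 0.22 × 3.94 × 10^6 m² × 3.353 m = 2.906 × 10^6 m³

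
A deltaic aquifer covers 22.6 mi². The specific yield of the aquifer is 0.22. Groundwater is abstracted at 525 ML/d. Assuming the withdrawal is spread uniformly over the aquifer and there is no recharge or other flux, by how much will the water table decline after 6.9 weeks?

A = 22.6 mi² = 5.853 × 10^7 m²
Q = 525 ML/d = 5.25 × 10^5 m³/d
t = 6.9 weeks = 48.3 d
ΔV = Q × t = 5.25 × 10^5 m³/d × 48.3 d = 2.536 × 10^7 m³
Δh = ΔV / (Sy × A) = 2.536 × 10^7 / (0.22 × 5.853 × 10^7) = 1.969 m

Δh ≈ 1.97 m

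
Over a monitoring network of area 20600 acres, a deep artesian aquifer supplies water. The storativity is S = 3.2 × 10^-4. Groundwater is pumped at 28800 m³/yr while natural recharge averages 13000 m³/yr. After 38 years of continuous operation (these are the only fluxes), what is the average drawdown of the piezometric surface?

A = 20600 acres = 8.337 × 10^7 m²
Net abstraction = 28800 − 13000 = 15800 m³/yr
Q_net = 15800 m³/yr = 43.29 m³/d
t = 38 years = 13870 d
ΔV = Q × t = 43.29 m³/d × 13870 d = 6.004 × 10^5 m³
Δh = ΔV / (S × A) = 6.004 × 10^5 / (3.2 × 10^-4 × 8.337 × 10^7) = 22.51 m

Δh ≈ 22.5 m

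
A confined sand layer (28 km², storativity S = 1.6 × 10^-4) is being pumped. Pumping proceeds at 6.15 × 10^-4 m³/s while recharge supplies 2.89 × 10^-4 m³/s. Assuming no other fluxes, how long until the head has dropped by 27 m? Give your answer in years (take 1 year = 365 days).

A = 28 km² = 2.8 × 10^7 m²
ΔV = S × A × Δh = 1.6 × 10^-4 × 2.8 × 10^7 × 27 = 1.21 × 10^5 m³
Net withdrawal = 6.15 × 10^-4 − 2.89 × 10^-4 = 3.26 × 10^-4 m³/s = 28.17 m³/d
t = ΔV / Q = 1.21 × 10^5 m³ / 28.17 m³/d = 4294 d
t = 4294 d ≈ 11.77 years

t ≈ 11.8 years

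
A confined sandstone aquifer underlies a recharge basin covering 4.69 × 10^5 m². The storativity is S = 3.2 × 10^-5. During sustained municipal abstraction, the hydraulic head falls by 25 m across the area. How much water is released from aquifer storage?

ΔV = S × A × Δh = 3.2 × 10^-5 × 4.69 × 10^5 m² × 25 m = 375.2 m³

ΔV ≈ 375 m³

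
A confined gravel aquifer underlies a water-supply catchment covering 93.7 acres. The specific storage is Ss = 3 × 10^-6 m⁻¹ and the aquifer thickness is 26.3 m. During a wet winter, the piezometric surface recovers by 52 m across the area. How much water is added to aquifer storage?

ΔV ≈ 1560 m³

S = Ss × b = 3 × 10^-6 m⁻¹ × 26.3 m = 7.89 × 10^-5
A = 93.7 acres = 3.792 × 10^5 m²
ΔV = S × A × Δh = 7.89 × 10^-5 × 3.792 × 10^5 m² × 52 m = 1556 m³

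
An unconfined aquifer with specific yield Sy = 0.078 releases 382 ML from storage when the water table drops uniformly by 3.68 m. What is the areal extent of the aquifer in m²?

ΔV = 382 ML = 3.82 × 10^5 m³
A = ΔV / (Sy × Δh) = 3.82 × 10^5 / (0.078 × 3.68) = 1.331 × 10^6 m²

A ≈ 1.33 × 10^6 m²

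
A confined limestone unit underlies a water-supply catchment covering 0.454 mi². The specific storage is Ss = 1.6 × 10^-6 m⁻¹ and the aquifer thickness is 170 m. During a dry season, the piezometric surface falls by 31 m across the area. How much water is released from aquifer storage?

S = Ss × b = 1.6 × 10^-6 m⁻¹ × 170 m = 2.72 × 10^-4
A = 0.454 mi² = 1.176 × 10^6 m²
ΔV = S × A × Δh = 2.72 × 10^-4 × 1.176 × 10^6 m² × 31 m = 9915 m³

ΔV ≈ 9910 m³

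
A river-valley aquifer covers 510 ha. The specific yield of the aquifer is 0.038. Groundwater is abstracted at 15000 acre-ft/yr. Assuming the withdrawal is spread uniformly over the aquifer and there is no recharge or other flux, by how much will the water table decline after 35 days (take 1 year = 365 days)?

A = 510 ha = 5.1 × 10^6 m²
Q = 15000 acre-ft/yr = 50690 m³/d
ΔV = Q × t = 50690 m³/d × 35 d = 1.774 × 10^6 m³
Δh = ΔV / (Sy × A) = 1.774 × 10^6 / (0.038 × 5.1 × 10^6) = 9.155 m

Δh ≈ 9.15 m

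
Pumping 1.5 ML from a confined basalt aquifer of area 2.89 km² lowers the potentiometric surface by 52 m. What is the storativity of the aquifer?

A = 2.89 km² = 2.89 × 10^6 m²
ΔV = 1.5 ML = 1500 m³
S = ΔV / (A × Δh) = 1500 m³ / (2.89 × 10^6 m² × 52 m) = 9.981 × 10^-6

S ≈ 1 × 10^-5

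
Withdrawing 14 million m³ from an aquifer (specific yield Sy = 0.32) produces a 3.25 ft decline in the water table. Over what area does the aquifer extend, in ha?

A ≈ 4420 ha

Δh = 3.25 ft = 0.9906 m
ΔV = 14 million m³ = 1.4 × 10^7 m³
A = ΔV / (Sy × Δh) = 1.4 × 10^7 / (0.32 × 0.9906) = 4.417 × 10^7 m²
A = 4.417 × 10^7 m² = 4417 ha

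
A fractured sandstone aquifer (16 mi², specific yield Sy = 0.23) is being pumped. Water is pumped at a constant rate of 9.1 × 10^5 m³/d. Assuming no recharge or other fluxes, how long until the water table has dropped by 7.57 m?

t ≈ 79.3 days

A = 16 mi² = 4.144 × 10^7 m²
ΔV = Sy × A × Δh = 0.23 × 4.144 × 10^7 × 7.57 = 7.215 × 10^7 m³
t = ΔV / Q = 7.215 × 10^7 m³ / 9.1 × 10^5 m³/d = 79.29 d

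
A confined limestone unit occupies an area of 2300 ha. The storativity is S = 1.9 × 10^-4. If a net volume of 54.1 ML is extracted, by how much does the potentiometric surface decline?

A = 2300 ha = 2.3 × 10^7 m²
ΔV = 54.1 ML = 54100 m³
Δh = ΔV / (S × A) = 54100 m³ / (1.9 × 10^-4 × 2.3 × 10^7 m²) = 12.38 m

Δh ≈ 12.4 m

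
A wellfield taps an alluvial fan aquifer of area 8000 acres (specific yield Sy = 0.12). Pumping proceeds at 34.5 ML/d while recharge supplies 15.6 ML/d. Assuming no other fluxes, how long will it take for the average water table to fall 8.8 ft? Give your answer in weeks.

A = 8000 acres = 3.237 × 10^7 m²
Δh = 8.8 ft = 2.682 m
ΔV = Sy × A × Δh = 0.12 × 3.237 × 10^7 × 2.682 = 1.042 × 10^7 m³
Net withdrawal = 34.5 − 15.6 = 18.9 ML/d = 18900 m³/d
t = ΔV / Q = 1.042 × 10^7 m³ / 18900 m³/d = 551.3 d
t = 551.3 d ≈ 78.76 weeks

t ≈ 78.8 weeks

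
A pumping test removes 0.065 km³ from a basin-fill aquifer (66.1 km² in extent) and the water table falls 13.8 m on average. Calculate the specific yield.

A = 66.1 km² = 6.61 × 10^7 m²
ΔV = 0.065 km³ = 6.5 × 10^7 m³
Sy = ΔV / (A × Δh) = 6.5 × 10^7 m³ / (6.61 × 10^7 m² × 13.8 m) = 0.07126

Sy ≈ 0.071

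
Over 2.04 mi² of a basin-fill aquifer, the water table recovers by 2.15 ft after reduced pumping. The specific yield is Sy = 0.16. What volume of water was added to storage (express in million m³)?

A = 2.04 mi² = 5.284 × 10^6 m²
Δh = 2.15 ft = 0.6553 m
ΔV = Sy × A × Δh = 0.16 × 5.284 × 10^6 m² × 0.6553 m = 5.54 × 10^5 m³
ΔV = 5.54 × 10^5 m³ = 0.554 million m³

ΔV ≈ 0.554 million m³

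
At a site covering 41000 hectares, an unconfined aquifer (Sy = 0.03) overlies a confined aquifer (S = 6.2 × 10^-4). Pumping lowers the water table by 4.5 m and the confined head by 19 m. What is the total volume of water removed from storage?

ΔV ≈ 6.02 × 10^7 m³

A = 41000 hectares = 4.1 × 10^8 m²
Unconfined: ΔV_u = Sy × A × Δh_u = 0.03 × 4.1 × 10^8 × 4.5 = 5.535 × 10^7 m³
Confined: ΔV_c = S × A × Δh_c = 6.2 × 10^-4 × 4.1 × 10^8 × 19 = 4.83 × 10^6 m³
Total ΔV = 5.535 × 10^7 + 4.83 × 10^6 = 6.018 × 10^7 m³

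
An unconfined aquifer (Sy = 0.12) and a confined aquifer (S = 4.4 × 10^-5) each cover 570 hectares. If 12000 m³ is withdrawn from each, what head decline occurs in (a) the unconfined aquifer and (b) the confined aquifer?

Δh_u ≈ 0.0175 m; Δh_c ≈ 47.8 m

A = 570 hectares = 5.7 × 10^6 m²
Unconfined: Δh_u = ΔV/(Sy·A) = 12000/(0.12 × 5.7 × 10^6) = 0.01754 m
Confined: Δh_c = ΔV/(S·A) = 12000/(4.4 × 10^-5 × 5.7 × 10^6) = 47.85 m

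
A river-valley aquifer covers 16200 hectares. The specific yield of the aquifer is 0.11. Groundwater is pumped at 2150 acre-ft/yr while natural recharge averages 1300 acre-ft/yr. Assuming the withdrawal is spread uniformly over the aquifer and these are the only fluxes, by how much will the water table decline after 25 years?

A = 16200 hectares = 1.62 × 10^8 m²
Net abstraction = 2150 − 1300 = 850 acre-ft/yr
Q_net = 850 acre-ft/yr = 2872 m³/d
t = 25 years = 9125 d
ΔV = Q × t = 2872 m³/d × 9125 d = 2.621 × 10^7 m³
Δh = ΔV / (Sy × A) = 2.621 × 10^7 / (0.11 × 1.62 × 10^8) = 1.471 m

Δh ≈ 1.47 m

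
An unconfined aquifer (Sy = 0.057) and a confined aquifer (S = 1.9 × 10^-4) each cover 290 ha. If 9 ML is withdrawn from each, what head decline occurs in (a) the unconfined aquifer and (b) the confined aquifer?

Δh_u ≈ 0.0544 m; Δh_c ≈ 16.3 m

A = 290 ha = 2.9 × 10^6 m²
ΔV = 9 ML = 9000 m³
Unconfined: Δh_u = ΔV/(Sy·A) = 9000/(0.057 × 2.9 × 10^6) = 0.05445 m
Confined: Δh_c = ΔV/(S·A) = 9000/(1.9 × 10^-4 × 2.9 × 10^6) = 16.33 m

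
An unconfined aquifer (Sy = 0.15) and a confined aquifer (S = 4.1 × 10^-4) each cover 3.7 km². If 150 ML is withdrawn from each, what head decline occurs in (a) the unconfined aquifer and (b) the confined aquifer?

Δh_u ≈ 0.27 m; Δh_c ≈ 98.9 m

A = 3.7 km² = 3.7 × 10^6 m²
ΔV = 150 ML = 1.5 × 10^5 m³
Unconfined: Δh_u = ΔV/(Sy·A) = 1.5 × 10^5/(0.15 × 3.7 × 10^6) = 0.2703 m
Confined: Δh_c = ΔV/(S·A) = 1.5 × 10^5/(4.1 × 10^-4 × 3.7 × 10^6) = 98.88 m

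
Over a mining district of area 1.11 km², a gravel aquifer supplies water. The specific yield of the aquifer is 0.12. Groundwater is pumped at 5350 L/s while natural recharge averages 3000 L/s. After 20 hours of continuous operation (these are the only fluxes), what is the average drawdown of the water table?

Δh ≈ 1.27 m

A = 1.11 km² = 1.11 × 10^6 m²
Net abstraction = 5350 − 3000 = 2350 L/s
Q_net = 2350 L/s = 2.03 × 10^5 m³/d
t = 20 hours = 0.8333 d
ΔV = Q × t = 2.03 × 10^5 m³/d × 0.8333 d = 1.692 × 10^5 m³
Δh = ΔV / (Sy × A) = 1.692 × 10^5 / (0.12 × 1.11 × 10^6) = 1.27 m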